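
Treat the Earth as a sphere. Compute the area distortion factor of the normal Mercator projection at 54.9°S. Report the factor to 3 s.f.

3.02

The Mercator projection is conformal; its linear scale factor is the same in every direction and equals sec φ = 1/cos φ.
Areal scale = k² = sec²φ = 1/cos²(54.9°) = 1/0.5750² = 3.025.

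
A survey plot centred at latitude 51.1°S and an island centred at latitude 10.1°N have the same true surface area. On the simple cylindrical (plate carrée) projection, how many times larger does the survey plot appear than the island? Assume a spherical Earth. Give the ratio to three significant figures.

For the equirectangular projection with φ₀ = 0 (plate carrée), h = 1 along meridians and k = sec φ along parallels.
Areal scale at 51.1°: h·k = 1.000 × 1.592 = 1.592.
Areal scale at 10.1°: h·k = 1.000 × 1.016 = 1.016.
Ratio = 1.592/1.016 ≈ 1.57.

1.57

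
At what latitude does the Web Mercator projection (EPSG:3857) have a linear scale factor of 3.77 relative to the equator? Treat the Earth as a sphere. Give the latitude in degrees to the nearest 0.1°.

Mercator scale is k = sec φ = 1/cos φ.
1/cos φ = 3.77  ⇒  cos φ = 0.2653  ⇒  φ = arccos(0.2653) ≈ 74.6°.

74.6°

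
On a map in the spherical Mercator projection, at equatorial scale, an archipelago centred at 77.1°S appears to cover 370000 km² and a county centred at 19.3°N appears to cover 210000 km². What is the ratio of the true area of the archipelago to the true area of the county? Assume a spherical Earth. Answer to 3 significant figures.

0.0986

On Mercator the areal scale is sec²φ, so true area = apparent × cos²φ.
True area of archipelago: 370000 × cos²(77.1°) = 370000 × 0.04984 = 18440 km².
True area of county: 210000 × cos²(19.3°) = 210000 × 0.8908 = 187100 km².
Ratio = 18440 / 187100 ≈ 0.0986.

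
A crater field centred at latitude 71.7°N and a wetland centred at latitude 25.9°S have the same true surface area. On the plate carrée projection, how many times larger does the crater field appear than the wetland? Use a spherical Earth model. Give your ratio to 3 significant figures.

Plate carrée maps x = Rλ, y = Rφ. The meridian scale is h = 1 and the parallel scale is k = 1/cos φ = sec φ.
Areal scale at 71.7°: h·k = 1.000 × 3.185 = 3.185.
Areal scale at 25.9°: h·k = 1.000 × 1.112 = 1.112.
Ratio = 3.185/1.112 ≈ 2.86.

2.86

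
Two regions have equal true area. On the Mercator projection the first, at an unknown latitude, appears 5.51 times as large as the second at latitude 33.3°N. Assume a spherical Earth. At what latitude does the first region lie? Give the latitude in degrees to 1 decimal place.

For equal true areas on Mercator, apparent areas scale as sec²φ, so the ratio is cos²φ₂ / cos²φ₁.
cos²φ₂ / cos²φ₁ = 5.51  ⇒  cos φ₁ = cos 33.3° / √5.51 = 0.8358/2.347 = 0.3561.
φ₁ = arccos(0.3561) ≈ 69.1°.

69.1°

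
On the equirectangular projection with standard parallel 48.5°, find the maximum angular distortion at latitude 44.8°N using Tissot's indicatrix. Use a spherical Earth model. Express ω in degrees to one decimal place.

In the equirectangular projection with standard parallel φ₀ = 48.5° (x = Rλ cos φ₀, y = Rφ), meridians are true-scale (h = 1) and the parallel scale is k = cos φ₀ / cos φ.
At 44.8°: h = 1.000, k = 0.9338; principal scales a = 1.000, b = 0.9338.
sin(ω/2) = (a − b)/(a + b) = 0.06617/1.934 = 0.03422, so ω = 2 arcsin(0.03422) ≈ 3.9°.

3.9°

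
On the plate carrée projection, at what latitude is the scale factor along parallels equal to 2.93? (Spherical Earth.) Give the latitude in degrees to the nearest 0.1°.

Plate carrée: h = 1, k = sec φ along parallels.
sec φ = 2.93  ⇒  cos φ = 0.3413  ⇒  φ ≈ 70.0°.

70.0°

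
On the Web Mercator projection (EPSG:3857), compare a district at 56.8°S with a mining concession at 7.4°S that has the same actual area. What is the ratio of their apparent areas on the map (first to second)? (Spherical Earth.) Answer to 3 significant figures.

On Mercator, area is exaggerated by sec²φ = 1/cos²φ.
At 56.8°: sec²(56.8°) = 1/0.5476² = 3.335.
At 7.4°: sec²(7.4°) = 1/0.9917² = 1.017.
Ratio = 3.335/1.017 = cos²(7.4°)/cos²(56.8°) ≈ 3.28.

3.28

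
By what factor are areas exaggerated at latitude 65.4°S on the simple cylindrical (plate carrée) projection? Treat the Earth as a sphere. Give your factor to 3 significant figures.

Plate carrée maps x = Rλ, y = Rφ. The meridian scale is h = 1 and the parallel scale is k = 1/cos φ = sec φ.
Areal scale = h·k = 1 × sec φ; at 65.4°, h = 1.000, k = 2.402, so h·k = 2.402.

2.40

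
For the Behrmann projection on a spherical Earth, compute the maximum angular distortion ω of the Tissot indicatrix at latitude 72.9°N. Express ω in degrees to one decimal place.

Behrmann is a cylindrical equal-area projection with standard parallels at ±30°. Cylindrical equal-area (φ₀ = 30°): h = cos φ / cos 30° along meridians, k = cos 30° / cos φ along parallels; h·k = 1.
At 72.9°: h = 0.3395, k = 2.945; principal scales a = 2.945, b = 0.3395.
sin(ω/2) = (a − b)/(a + b) = 2.606/3.285 = 0.7933, so ω = 2 arcsin(0.7933) ≈ 105.0°.

105.0°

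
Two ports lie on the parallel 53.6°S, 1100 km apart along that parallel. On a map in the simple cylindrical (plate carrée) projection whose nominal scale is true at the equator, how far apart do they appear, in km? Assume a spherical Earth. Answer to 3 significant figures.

1850 km

In the plate carrée (x = Rλ, y = Rφ), meridians are true-scale (h = 1) and parallels are stretched by k = sec φ.
Along the parallel, k = sec 53.6° = 1/0.5934 = 1.685.
Map distance = 1100 × 1.685 ≈ 1850 km.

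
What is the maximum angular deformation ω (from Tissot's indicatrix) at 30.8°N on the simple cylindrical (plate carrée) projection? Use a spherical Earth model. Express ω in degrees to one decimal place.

For the equirectangular projection with φ₀ = 0 (plate carrée), h = 1 along meridians and k = sec φ along parallels.
At 30.8°: h = 1.000, k = 1.164; principal scales a = 1.164, b = 1.000.
sin(ω/2) = (a − b)/(a + b) = 0.1642/2.164 = 0.07587, so ω = 2 arcsin(0.07587) ≈ 8.7°.

8.7°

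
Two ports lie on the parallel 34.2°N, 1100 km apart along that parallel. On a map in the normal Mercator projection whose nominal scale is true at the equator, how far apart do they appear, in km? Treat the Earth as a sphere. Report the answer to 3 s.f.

1330 km

For Mercator, h = k = sec φ (a conformal cylindrical projection has a single point scale, 1/cos φ).
Along the parallel, k = sec 34.2° = 1/0.8271 = 1.209.
Map distance = 1100 × 1.209 ≈ 1330 km.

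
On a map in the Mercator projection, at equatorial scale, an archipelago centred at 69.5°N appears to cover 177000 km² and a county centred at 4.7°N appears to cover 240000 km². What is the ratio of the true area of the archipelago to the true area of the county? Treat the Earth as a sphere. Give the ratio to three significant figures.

On Mercator the areal scale is sec²φ, so true area = apparent × cos²φ.
True area of archipelago: 177000 × cos²(69.5°) = 177000 × 0.1226 = 21710 km².
True area of county: 240000 × cos²(4.7°) = 240000 × 0.9933 = 238400 km².
Ratio = 21710 / 238400 ≈ 0.0911.

0.0911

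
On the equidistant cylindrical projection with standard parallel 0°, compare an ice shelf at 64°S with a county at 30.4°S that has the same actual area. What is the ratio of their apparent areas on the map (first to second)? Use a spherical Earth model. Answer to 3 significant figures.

1.97

In the plate carrée (x = Rλ, y = Rφ), meridians are true-scale (h = 1) and parallels are stretched by k = sec φ.
Areal scale at 64°: h·k = 1.000 × 2.281 = 2.281.
Areal scale at 30.4°: h·k = 1.000 × 1.159 = 1.159.
Ratio = 2.281/1.159 ≈ 1.97.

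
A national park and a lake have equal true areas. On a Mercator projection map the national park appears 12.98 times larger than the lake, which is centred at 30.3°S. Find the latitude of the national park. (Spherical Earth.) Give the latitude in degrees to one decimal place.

76.1°

Mercator areal scale is sec²φ, so apparent-area ratio = sec²φ₁ / sec²φ₂ = cos²φ₂ / cos²φ₁.
cos²φ₂ / cos²φ₁ = 12.98  ⇒  cos φ₁ = cos 30.3° / √12.98 = 0.8634/3.603 = 0.2396.
φ₁ = arccos(0.2396) ≈ 76.1°.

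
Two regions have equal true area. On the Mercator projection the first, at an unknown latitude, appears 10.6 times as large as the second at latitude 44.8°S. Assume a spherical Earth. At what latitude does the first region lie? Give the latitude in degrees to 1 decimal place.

77.4°

For equal true areas on Mercator, apparent areas scale as sec²φ, so the ratio is cos²φ₂ / cos²φ₁.
cos²φ₂ / cos²φ₁ = 10.6  ⇒  cos φ₁ = cos 44.8° / √10.6 = 0.7096/3.256 = 0.2179.
φ₁ = arccos(0.2179) ≈ 77.4°.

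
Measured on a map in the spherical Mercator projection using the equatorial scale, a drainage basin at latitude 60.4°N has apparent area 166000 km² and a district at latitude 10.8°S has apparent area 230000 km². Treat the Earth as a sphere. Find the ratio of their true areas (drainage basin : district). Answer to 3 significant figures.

0.182

On Mercator the areal scale is sec²φ, so true area = apparent × cos²φ.
True area of drainage basin: 166000 × cos²(60.4°) = 166000 × 0.2440 = 40500 km².
True area of district: 230000 × cos²(10.8°) = 230000 × 0.9649 = 221900 km².
Ratio = 40500 / 221900 ≈ 0.182.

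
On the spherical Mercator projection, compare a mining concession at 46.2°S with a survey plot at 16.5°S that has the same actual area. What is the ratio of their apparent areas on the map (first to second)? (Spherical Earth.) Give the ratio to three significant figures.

1.92

Mercator is conformal with k = sec φ, so areal scale = k² = sec²φ.
At 46.2°: sec²(46.2°) = 1/0.6921² = 2.087.
At 16.5°: sec²(16.5°) = 1/0.9588² = 1.088.
Ratio = 2.087/1.088 = cos²(16.5°)/cos²(46.2°) ≈ 1.92.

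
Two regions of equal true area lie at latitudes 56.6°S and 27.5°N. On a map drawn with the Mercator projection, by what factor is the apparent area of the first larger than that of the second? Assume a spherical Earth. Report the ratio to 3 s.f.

Mercator areal scale is sec²φ.
At 56.6°: sec²(56.6°) = 1/0.5505² = 3.300.
At 27.5°: sec²(27.5°) = 1/0.8870² = 1.271.
Ratio = 3.300/1.271 = cos²(27.5°)/cos²(56.6°) ≈ 2.60.

2.60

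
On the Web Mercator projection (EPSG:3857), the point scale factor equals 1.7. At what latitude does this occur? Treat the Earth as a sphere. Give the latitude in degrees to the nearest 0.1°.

54.0°

Mercator scale is k = sec φ = 1/cos φ.
1/cos φ = 1.7  ⇒  cos φ = 0.5882  ⇒  φ = arccos(0.5882) ≈ 54.0°.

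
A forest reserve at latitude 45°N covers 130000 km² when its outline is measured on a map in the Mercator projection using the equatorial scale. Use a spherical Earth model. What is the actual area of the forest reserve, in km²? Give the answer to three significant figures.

The Mercator projection is conformal; its linear scale factor is the same in every direction and equals sec φ = 1/cos φ.
Areal scale = k² = sec²φ = 1/cos²(45°) = 1/0.7071² = 2.000.
True area = apparent / (areal scale) = 130000 / 2.000 ≈ 65000 km².

65000 km²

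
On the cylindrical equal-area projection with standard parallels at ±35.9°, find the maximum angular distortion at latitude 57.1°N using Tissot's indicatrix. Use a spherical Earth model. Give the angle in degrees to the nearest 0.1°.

Cylindrical equal-area (φ₀ = 35.9°): h = cos φ / cos 35.9° along meridians, k = cos 35.9° / cos φ along parallels; h·k = 1.
At 57.1°: h = 0.6706, k = 1.491; principal scales a = 1.491, b = 0.6706.
sin(ω/2) = (a − b)/(a + b) = 0.8208/2.162 = 0.3797, so ω = 2 arcsin(0.3797) ≈ 44.6°.

44.6°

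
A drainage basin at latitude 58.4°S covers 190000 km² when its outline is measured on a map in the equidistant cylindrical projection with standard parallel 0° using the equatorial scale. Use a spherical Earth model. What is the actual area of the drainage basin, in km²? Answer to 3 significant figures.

For the equirectangular projection with φ₀ = 0 (plate carrée), h = 1 along meridians and k = sec φ along parallels.
Areal scale = h·k = 1 × sec φ; at 58.4°, h = 1.000, k = 1.908, so h·k = 1.908.
True area = apparent / (areal scale) = 190000 / 1.908 ≈ 99600 km².

99600 km²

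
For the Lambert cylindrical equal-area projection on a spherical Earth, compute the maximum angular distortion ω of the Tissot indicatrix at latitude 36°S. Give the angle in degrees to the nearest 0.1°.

The Lambert cylindrical equal-area projection is the cylindrical equal-area projection with its standard parallel at the equator (φ₀ = 0). A cylindrical equal-area projection with standard parallel φ₀ has meridian scale h = cos φ / cos φ₀ and parallel scale k = cos φ₀ / cos φ (so areas are preserved, h·k = 1).
At 36°: h = 0.8090, k = 1.236; principal scales a = 1.236, b = 0.8090.
sin(ω/2) = (a − b)/(a + b) = 0.4271/2.045 = 0.2088, so ω = 2 arcsin(0.2088) ≈ 24.1°.

24.1°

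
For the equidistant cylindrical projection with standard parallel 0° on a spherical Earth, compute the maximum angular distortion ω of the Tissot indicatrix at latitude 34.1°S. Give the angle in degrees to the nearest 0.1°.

10.8°

For the equirectangular projection with φ₀ = 0 (plate carrée), h = 1 along meridians and k = sec φ along parallels.
At 34.1°: h = 1.000, k = 1.208; principal scales a = 1.208, b = 1.000.
sin(ω/2) = (a − b)/(a + b) = 0.2076/2.208 = 0.09406, so ω = 2 arcsin(0.09406) ≈ 10.8°.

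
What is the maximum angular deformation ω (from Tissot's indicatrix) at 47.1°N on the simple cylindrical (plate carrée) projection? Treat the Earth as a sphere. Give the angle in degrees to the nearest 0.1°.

21.9°

For the equirectangular projection with φ₀ = 0 (plate carrée), h = 1 along meridians and k = sec φ along parallels.
At 47.1°: h = 1.000, k = 1.469; principal scales a = 1.469, b = 1.000.
sin(ω/2) = (a − b)/(a + b) = 0.4690/2.469 = 0.1900, so ω = 2 arcsin(0.1900) ≈ 21.9°.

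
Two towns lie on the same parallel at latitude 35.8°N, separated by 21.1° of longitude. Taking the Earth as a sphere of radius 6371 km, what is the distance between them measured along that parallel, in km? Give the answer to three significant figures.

1900 km

Arc length along a parallel = R cos φ · Δλ (with Δλ in radians).
= 6371 × cos 35.8° × (21.1° × π/180) = 6371 × 0.8111 × 0.3683 ≈ 1900 km.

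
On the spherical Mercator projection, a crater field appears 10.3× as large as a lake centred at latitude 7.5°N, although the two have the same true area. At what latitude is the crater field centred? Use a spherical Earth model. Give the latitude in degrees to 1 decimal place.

72.0°

Mercator areal scale is sec²φ, so apparent-area ratio = sec²φ₁ / sec²φ₂ = cos²φ₂ / cos²φ₁.
cos²φ₂ / cos²φ₁ = 10.3  ⇒  cos φ₁ = cos 7.5° / √10.3 = 0.9914/3.209 = 0.3089.
φ₁ = arccos(0.3089) ≈ 72.0°.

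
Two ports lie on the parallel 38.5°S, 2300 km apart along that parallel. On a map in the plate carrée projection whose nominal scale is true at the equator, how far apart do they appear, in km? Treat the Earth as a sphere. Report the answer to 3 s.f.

In the plate carrée (x = Rλ, y = Rφ), meridians are true-scale (h = 1) and parallels are stretched by k = sec φ.
Along the parallel, k = sec 38.5° = 1/0.7826 = 1.278.
Map distance = 2300 × 1.278 ≈ 2940 km.

2940 km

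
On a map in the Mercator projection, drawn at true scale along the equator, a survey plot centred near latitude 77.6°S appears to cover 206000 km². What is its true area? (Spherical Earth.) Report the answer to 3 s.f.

The Mercator projection is conformal; its linear scale factor is the same in every direction and equals sec φ = 1/cos φ.
Areal scale = k² = sec²φ = 1/cos²(77.6°) = 1/0.2147² = 21.69.
True area = apparent / (areal scale) = 206000 / 21.69 ≈ 9500 km².

9500 km²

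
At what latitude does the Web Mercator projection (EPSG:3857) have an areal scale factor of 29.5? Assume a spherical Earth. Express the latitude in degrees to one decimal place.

79.4°

Mercator areal scale is sec²φ.
sec²φ = 29.5  ⇒  cos²φ = 0.03390  ⇒  cos φ = 0.1841.
φ = arccos(0.1841) ≈ 79.4°.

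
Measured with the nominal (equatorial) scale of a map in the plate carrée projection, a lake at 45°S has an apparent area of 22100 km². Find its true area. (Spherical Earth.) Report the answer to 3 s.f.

15600 km²

In the plate carrée (x = Rλ, y = Rφ), meridians are true-scale (h = 1) and parallels are stretched by k = sec φ.
Areal scale = h·k = 1 × sec φ; at 45°, h = 1.000, k = 1.414, so h·k = 1.414.
True area = apparent / (areal scale) = 22100 / 1.414 ≈ 15600 km².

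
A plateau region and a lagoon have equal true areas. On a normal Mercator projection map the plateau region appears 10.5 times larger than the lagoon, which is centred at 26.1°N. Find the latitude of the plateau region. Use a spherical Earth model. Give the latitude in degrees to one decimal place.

For equal true areas on Mercator, apparent areas scale as sec²φ, so the ratio is cos²φ₂ / cos²φ₁.
cos²φ₂ / cos²φ₁ = 10.5  ⇒  cos φ₁ = cos 26.1° / √10.5 = 0.8980/3.240 = 0.2771.
φ₁ = arccos(0.2771) ≈ 73.9°.

73.9°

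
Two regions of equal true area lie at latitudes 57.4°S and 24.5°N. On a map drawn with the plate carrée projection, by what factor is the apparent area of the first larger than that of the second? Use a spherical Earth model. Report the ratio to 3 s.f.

1.69

For the equirectangular projection with φ₀ = 0 (plate carrée), h = 1 along meridians and k = sec φ along parallels.
Areal scale at 57.4°: h·k = 1.000 × 1.856 = 1.856.
Areal scale at 24.5°: h·k = 1.000 × 1.099 = 1.099.
Ratio = 1.856/1.099 ≈ 1.69.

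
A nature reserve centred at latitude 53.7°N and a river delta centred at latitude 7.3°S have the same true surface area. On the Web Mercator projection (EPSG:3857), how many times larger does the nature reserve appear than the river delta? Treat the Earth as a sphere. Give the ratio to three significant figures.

On Mercator, area is exaggerated by sec²φ = 1/cos²φ.
At 53.7°: sec²(53.7°) = 1/0.5920² = 2.853.
At 7.3°: sec²(7.3°) = 1/0.9919² = 1.016.
Ratio = 2.853/1.016 = cos²(7.3°)/cos²(53.7°) ≈ 2.81.

2.81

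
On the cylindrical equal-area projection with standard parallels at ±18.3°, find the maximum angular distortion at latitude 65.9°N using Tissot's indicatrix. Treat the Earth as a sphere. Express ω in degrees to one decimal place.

86.9°

Cylindrical equal-area (φ₀ = 18.3°): h = cos φ / cos 18.3° along meridians, k = cos 18.3° / cos φ along parallels; h·k = 1.
At 65.9°: h = 0.4301, k = 2.325; principal scales a = 2.325, b = 0.4301.
sin(ω/2) = (a − b)/(a + b) = 1.895/2.755 = 0.6878, so ω = 2 arcsin(0.6878) ≈ 86.9°.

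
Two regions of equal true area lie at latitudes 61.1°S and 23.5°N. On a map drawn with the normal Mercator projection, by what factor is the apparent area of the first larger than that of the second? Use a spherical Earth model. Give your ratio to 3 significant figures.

3.60

On Mercator, area is exaggerated by sec²φ = 1/cos²φ.
At 61.1°: sec²(61.1°) = 1/0.4833² = 4.282.
At 23.5°: sec²(23.5°) = 1/0.9171² = 1.189.
Ratio = 4.282/1.189 = cos²(23.5°)/cos²(61.1°) ≈ 3.60.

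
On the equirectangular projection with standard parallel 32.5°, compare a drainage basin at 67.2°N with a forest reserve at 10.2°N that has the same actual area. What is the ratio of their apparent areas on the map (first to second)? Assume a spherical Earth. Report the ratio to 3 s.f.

With standard parallel φ₀ = 32.5°, the equirectangular projection gives x = Rλ cos φ₀, y = Rφ, so h = 1 and k = cos 32.5° / cos φ.
Areal scale at 67.2°: h·k = 1.000 × 2.176 = 2.176.
Areal scale at 10.2°: h·k = 1.000 × 0.8569 = 0.8569.
Ratio = 2.176/0.8569 ≈ 2.54.

2.54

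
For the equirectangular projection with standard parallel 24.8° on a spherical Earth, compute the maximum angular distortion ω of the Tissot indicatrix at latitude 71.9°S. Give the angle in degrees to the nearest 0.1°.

With standard parallel φ₀ = 24.8°, the equirectangular projection gives x = Rλ cos φ₀, y = Rφ, so h = 1 and k = cos 24.8° / cos φ.
At 71.9°: h = 1.000, k = 2.922; principal scales a = 2.922, b = 1.000.
sin(ω/2) = (a − b)/(a + b) = 1.922/3.922 = 0.4900, so ω = 2 arcsin(0.4900) ≈ 58.7°.

58.7°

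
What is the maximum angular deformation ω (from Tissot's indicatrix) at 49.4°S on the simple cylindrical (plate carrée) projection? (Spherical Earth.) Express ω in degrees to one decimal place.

24.4°

In the plate carrée (x = Rλ, y = Rφ), meridians are true-scale (h = 1) and parallels are stretched by k = sec φ.
At 49.4°: h = 1.000, k = 1.537; principal scales a = 1.537, b = 1.000.
sin(ω/2) = (a − b)/(a + b) = 0.5366/2.537 = 0.2116, so ω = 2 arcsin(0.2116) ≈ 24.4°.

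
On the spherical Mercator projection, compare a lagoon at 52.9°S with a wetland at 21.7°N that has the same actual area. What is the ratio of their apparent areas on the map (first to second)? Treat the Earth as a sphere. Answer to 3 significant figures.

2.37

On Mercator, area is exaggerated by sec²φ = 1/cos²φ.
At 52.9°: sec²(52.9°) = 1/0.6032² = 2.748.
At 21.7°: sec²(21.7°) = 1/0.9291² = 1.158.
Ratio = 2.748/1.158 = cos²(21.7°)/cos²(52.9°) ≈ 2.37.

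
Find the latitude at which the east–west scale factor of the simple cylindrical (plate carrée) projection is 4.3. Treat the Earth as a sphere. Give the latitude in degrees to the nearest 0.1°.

Plate carrée: h = 1, k = sec φ along parallels.
sec φ = 4.3  ⇒  cos φ = 0.2326  ⇒  φ ≈ 76.6°.

76.6°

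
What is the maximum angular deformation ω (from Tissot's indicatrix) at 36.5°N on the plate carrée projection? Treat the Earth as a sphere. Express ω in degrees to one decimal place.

12.5°

Plate carrée maps x = Rλ, y = Rφ. The meridian scale is h = 1 and the parallel scale is k = 1/cos φ = sec φ.
At 36.5°: h = 1.000, k = 1.244; principal scales a = 1.244, b = 1.000.
sin(ω/2) = (a − b)/(a + b) = 0.2440/2.244 = 0.1087, so ω = 2 arcsin(0.1087) ≈ 12.5°.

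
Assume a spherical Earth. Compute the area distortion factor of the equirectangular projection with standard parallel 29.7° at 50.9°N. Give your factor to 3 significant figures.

In the equirectangular projection with standard parallel φ₀ = 29.7° (x = Rλ cos φ₀, y = Rφ), meridians are true-scale (h = 1) and the parallel scale is k = cos φ₀ / cos φ.
Areal scale = h·k = 1 × cos φ₀ / cos φ; at 50.9°, h = 1.000, k = 1.377, so h·k = 1.377.

1.38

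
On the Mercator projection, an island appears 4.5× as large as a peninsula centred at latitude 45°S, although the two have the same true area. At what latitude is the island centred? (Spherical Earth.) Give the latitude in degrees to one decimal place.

For equal true areas on Mercator, apparent areas scale as sec²φ, so the ratio is cos²φ₂ / cos²φ₁.
cos²φ₂ / cos²φ₁ = 4.5  ⇒  cos φ₁ = cos 45° / √4.5 = 0.7071/2.121 = 0.3333.
φ₁ = arccos(0.3333) ≈ 70.5°.

70.5°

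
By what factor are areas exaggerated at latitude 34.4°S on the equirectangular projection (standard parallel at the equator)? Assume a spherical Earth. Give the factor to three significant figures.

1.21

In the plate carrée (x = Rλ, y = Rφ), meridians are true-scale (h = 1) and parallels are stretched by k = sec φ.
Areal scale = h·k = 1 × sec φ; at 34.4°, h = 1.000, k = 1.212, so h·k = 1.212.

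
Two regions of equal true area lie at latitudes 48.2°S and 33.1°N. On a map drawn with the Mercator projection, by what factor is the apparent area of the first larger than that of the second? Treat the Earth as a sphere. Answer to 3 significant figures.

Mercator is conformal with k = sec φ, so areal scale = k² = sec²φ.
At 48.2°: sec²(48.2°) = 1/0.6665² = 2.251.
At 33.1°: sec²(33.1°) = 1/0.8377² = 1.425.
Ratio = 2.251/1.425 = cos²(33.1°)/cos²(48.2°) ≈ 1.58.

1.58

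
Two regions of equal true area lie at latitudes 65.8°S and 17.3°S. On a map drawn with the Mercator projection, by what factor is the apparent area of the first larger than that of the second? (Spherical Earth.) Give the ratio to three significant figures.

5.42

Mercator is conformal with k = sec φ, so areal scale = k² = sec²φ.
At 65.8°: sec²(65.8°) = 1/0.4099² = 5.951.
At 17.3°: sec²(17.3°) = 1/0.9548² = 1.097.
Ratio = 5.951/1.097 = cos²(17.3°)/cos²(65.8°) ≈ 5.42.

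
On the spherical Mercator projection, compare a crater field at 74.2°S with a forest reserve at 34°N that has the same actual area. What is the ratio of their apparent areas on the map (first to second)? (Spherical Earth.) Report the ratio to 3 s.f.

9.27

Mercator areal scale is sec²φ.
At 74.2°: sec²(74.2°) = 1/0.2723² = 13.49.
At 34°: sec²(34°) = 1/0.8290² = 1.455.
Ratio = 13.49/1.455 = cos²(34°)/cos²(74.2°) ≈ 9.27.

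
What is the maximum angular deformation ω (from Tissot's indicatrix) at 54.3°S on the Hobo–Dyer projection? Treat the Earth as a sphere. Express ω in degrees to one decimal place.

34.7°

Hobo–Dyer is a cylindrical equal-area projection with standard parallels at ±37.5°. For cylindrical equal-area with standard parallel φ₀, h = cos φ / cos φ₀ and k = cos φ₀ / cos φ, so h·k = 1.
At 54.3°: h = 0.7355, k = 1.360; principal scales a = 1.360, b = 0.7355.
sin(ω/2) = (a − b)/(a + b) = 0.6240/2.095 = 0.2978, so ω = 2 arcsin(0.2978) ≈ 34.7°.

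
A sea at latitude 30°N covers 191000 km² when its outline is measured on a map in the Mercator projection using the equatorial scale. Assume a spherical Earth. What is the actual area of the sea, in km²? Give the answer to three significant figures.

143000 km²

The Mercator projection is conformal; its linear scale factor is the same in every direction and equals sec φ = 1/cos φ.
Areal scale = k² = sec²φ = 1/cos²(30°) = 1/0.8660² = 1.333.
True area = apparent / (areal scale) = 191000 / 1.333 ≈ 143000 km².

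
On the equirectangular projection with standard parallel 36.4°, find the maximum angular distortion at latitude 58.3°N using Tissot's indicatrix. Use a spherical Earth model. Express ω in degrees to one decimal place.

The equidistant cylindrical projection with φ₀ = 36.4° has h = 1 (meridians true) and k = cos φ₀ / cos φ along parallels.
At 58.3°: h = 1.000, k = 1.532; principal scales a = 1.532, b = 1.000.
sin(ω/2) = (a − b)/(a + b) = 0.5318/2.532 = 0.2100, so ω = 2 arcsin(0.2100) ≈ 24.2°.

24.2°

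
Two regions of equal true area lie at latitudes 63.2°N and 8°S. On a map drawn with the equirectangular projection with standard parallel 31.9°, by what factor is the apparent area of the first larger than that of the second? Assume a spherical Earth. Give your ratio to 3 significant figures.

With standard parallel φ₀ = 31.9°, the equirectangular projection gives x = Rλ cos φ₀, y = Rφ, so h = 1 and k = cos 31.9° / cos φ.
Areal scale at 63.2°: h·k = 1.000 × 1.883 = 1.883.
Areal scale at 8°: h·k = 1.000 × 0.8573 = 0.8573.
Ratio = 1.883/0.8573 ≈ 2.20.

2.20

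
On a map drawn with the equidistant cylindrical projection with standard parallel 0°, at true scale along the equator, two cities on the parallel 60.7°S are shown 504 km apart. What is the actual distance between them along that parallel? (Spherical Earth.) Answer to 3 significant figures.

247 km

In the plate carrée (x = Rλ, y = Rφ), meridians are true-scale (h = 1) and parallels are stretched by k = sec φ.
Along the parallel at 60.7°, map distances are exaggerated by k = sec 60.7° = 2.043.
True distance = 504 / 2.043 = 504 × cos 60.7° ≈ 247 km.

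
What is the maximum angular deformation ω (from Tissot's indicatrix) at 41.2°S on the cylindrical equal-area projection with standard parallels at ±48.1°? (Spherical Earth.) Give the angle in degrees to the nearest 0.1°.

13.6°

For cylindrical equal-area with standard parallel φ₀, h = cos φ / cos φ₀ and k = cos φ₀ / cos φ, so h·k = 1.
At 41.2°: h = 1.127, k = 0.8876; principal scales a = 1.127, b = 0.8876.
sin(ω/2) = (a − b)/(a + b) = 0.2391/2.014 = 0.1187, so ω = 2 arcsin(0.1187) ≈ 13.6°.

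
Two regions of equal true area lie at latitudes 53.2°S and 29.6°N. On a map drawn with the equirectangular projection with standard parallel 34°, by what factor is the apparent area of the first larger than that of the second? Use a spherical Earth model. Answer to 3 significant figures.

1.45

In the equirectangular projection with standard parallel φ₀ = 34° (x = Rλ cos φ₀, y = Rφ), meridians are true-scale (h = 1) and the parallel scale is k = cos φ₀ / cos φ.
Areal scale at 53.2°: h·k = 1.000 × 1.384 = 1.384.
Areal scale at 29.6°: h·k = 1.000 × 0.9535 = 0.9535.
Ratio = 1.384/0.9535 ≈ 1.45.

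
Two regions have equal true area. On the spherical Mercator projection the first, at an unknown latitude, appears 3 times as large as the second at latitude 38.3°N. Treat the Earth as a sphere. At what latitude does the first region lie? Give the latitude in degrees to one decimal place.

63.1°

On Mercator, (apparent₁)/(apparent₂) = sec²φ₁ / sec²φ₂ when true areas are equal.
cos²φ₂ / cos²φ₁ = 3  ⇒  cos φ₁ = cos 38.3° / √3 = 0.7848/1.732 = 0.4531.
φ₁ = arccos(0.4531) ≈ 63.1°.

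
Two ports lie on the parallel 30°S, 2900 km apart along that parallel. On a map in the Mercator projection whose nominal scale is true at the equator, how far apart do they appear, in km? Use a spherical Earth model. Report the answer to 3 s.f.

3350 km

For Mercator, h = k = sec φ (a conformal cylindrical projection has a single point scale, 1/cos φ).
Along the parallel, k = sec 30° = 1/0.8660 = 1.155.
Map distance = 2900 × 1.155 ≈ 3350 km.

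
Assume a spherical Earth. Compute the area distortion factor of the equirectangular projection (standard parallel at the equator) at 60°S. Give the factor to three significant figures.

2.00

In the plate carrée (x = Rλ, y = Rφ), meridians are true-scale (h = 1) and parallels are stretched by k = sec φ.
Areal scale = h·k = 1 × sec φ; at 60°, h = 1.000, k = 2.000, so h·k = 2.000.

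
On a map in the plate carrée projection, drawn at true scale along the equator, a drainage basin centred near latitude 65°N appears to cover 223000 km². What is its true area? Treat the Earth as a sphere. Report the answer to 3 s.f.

Plate carrée maps x = Rλ, y = Rφ. The meridian scale is h = 1 and the parallel scale is k = 1/cos φ = sec φ.
Areal scale = h·k = 1 × sec φ; at 65°, h = 1.000, k = 2.366, so h·k = 2.366.
True area = apparent / (areal scale) = 223000 / 2.366 ≈ 94200 km².

94200 km²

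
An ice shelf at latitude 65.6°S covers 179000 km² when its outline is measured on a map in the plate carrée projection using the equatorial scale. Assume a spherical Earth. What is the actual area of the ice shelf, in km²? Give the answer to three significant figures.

73900 km²

For the equirectangular projection with φ₀ = 0 (plate carrée), h = 1 along meridians and k = sec φ along parallels.
Areal scale = h·k = 1 × sec φ; at 65.6°, h = 1.000, k = 2.421, so h·k = 2.421.
True area = apparent / (areal scale) = 179000 / 2.421 ≈ 73900 km².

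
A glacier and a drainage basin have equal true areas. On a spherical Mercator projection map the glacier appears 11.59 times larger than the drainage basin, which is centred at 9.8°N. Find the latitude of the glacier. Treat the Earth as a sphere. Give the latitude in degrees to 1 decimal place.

73.2°

Mercator areal scale is sec²φ, so apparent-area ratio = sec²φ₁ / sec²φ₂ = cos²φ₂ / cos²φ₁.
cos²φ₂ / cos²φ₁ = 11.59  ⇒  cos φ₁ = cos 9.8° / √11.59 = 0.9854/3.404 = 0.2895.
φ₁ = arccos(0.2895) ≈ 73.2°.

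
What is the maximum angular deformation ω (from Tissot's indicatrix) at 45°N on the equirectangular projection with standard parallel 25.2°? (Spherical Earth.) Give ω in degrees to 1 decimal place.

14.1°

In the equirectangular projection with standard parallel φ₀ = 25.2° (x = Rλ cos φ₀, y = Rφ), meridians are true-scale (h = 1) and the parallel scale is k = cos φ₀ / cos φ.
At 45°: h = 1.000, k = 1.280; principal scales a = 1.280, b = 1.000.
sin(ω/2) = (a − b)/(a + b) = 0.2796/2.280 = 0.1227, so ω = 2 arcsin(0.1227) ≈ 14.1°.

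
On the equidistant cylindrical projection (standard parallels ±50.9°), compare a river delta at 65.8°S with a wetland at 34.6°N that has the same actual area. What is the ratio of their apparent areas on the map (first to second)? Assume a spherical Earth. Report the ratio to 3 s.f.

2.01

In the equirectangular projection with standard parallel φ₀ = 50.9° (x = Rλ cos φ₀, y = Rφ), meridians are true-scale (h = 1) and the parallel scale is k = cos φ₀ / cos φ.
Areal scale at 65.8°: h·k = 1.000 × 1.539 = 1.539.
Areal scale at 34.6°: h·k = 1.000 × 0.7662 = 0.7662.
Ratio = 1.539/0.7662 ≈ 2.01.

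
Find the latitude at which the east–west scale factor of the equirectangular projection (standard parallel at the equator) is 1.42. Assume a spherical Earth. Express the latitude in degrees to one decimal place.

Plate carrée: h = 1, k = sec φ along parallels.
sec φ = 1.42  ⇒  cos φ = 0.7042  ⇒  φ ≈ 45.2°.

45.2°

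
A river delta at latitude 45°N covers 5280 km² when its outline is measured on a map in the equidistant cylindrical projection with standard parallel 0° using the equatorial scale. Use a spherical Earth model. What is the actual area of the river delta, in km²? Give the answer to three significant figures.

3730 km²

For the equirectangular projection with φ₀ = 0 (plate carrée), h = 1 along meridians and k = sec φ along parallels.
Areal scale = h·k = 1 × sec φ; at 45°, h = 1.000, k = 1.414, so h·k = 1.414.
True area = apparent / (areal scale) = 5280 / 1.414 ≈ 3730 km².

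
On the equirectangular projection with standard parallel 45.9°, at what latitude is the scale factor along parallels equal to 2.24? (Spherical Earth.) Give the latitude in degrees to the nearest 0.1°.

The equidistant cylindrical projection with φ₀ = 45.9° has h = 1 (meridians true) and k = cos φ₀ / cos φ along parallels.
k = cos φ₀ / cos φ = 2.24  ⇒  cos φ = cos 45.9° / 2.24 = 0.3107.
φ = arccos(0.3107) ≈ 71.9°.

71.9°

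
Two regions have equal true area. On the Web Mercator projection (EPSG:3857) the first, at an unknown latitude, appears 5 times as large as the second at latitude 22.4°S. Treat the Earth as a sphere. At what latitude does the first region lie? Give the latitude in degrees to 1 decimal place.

Mercator areal scale is sec²φ, so apparent-area ratio = sec²φ₁ / sec²φ₂ = cos²φ₂ / cos²φ₁.
cos²φ₂ / cos²φ₁ = 5  ⇒  cos φ₁ = cos 22.4° / √5 = 0.9245/2.236 = 0.4135.
φ₁ = arccos(0.4135) ≈ 65.6°.

65.6°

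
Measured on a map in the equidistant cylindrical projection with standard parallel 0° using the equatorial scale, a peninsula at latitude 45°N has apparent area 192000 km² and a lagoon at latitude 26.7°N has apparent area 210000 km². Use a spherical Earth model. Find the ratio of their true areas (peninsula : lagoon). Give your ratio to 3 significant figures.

Plate carrée has h = 1 and k = sec φ, giving areal scale sec φ; true area = (apparent area) · cos φ.
True area of peninsula: 192000 × cos(45°) = 192000 × 0.7071 = 135800 km².
True area of lagoon: 210000 × cos(26.7°) = 210000 × 0.8934 = 187600 km².
Ratio = 135800 / 187600 ≈ 0.724.

0.724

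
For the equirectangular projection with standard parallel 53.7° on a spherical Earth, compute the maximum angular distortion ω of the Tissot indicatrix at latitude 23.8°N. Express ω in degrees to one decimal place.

The equidistant cylindrical projection with φ₀ = 53.7° has h = 1 (meridians true) and k = cos φ₀ / cos φ along parallels.
At 23.8°: h = 1.000, k = 0.6470; principal scales a = 1.000, b = 0.6470.
sin(ω/2) = (a − b)/(a + b) = 0.3530/1.647 = 0.2143, so ω = 2 arcsin(0.2143) ≈ 24.7°.

24.7°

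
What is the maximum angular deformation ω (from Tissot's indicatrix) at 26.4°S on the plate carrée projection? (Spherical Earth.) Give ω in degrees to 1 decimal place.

Plate carrée maps x = Rλ, y = Rφ. The meridian scale is h = 1 and the parallel scale is k = 1/cos φ = sec φ.
At 26.4°: h = 1.000, k = 1.116; principal scales a = 1.116, b = 1.000.
sin(ω/2) = (a − b)/(a + b) = 0.1164/2.116 = 0.05501, so ω = 2 arcsin(0.05501) ≈ 6.3°.

6.3°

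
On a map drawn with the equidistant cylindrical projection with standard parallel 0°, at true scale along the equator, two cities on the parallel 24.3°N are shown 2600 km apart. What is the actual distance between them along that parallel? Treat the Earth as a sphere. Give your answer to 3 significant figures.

2370 km

Plate carrée maps x = Rλ, y = Rφ. The meridian scale is h = 1 and the parallel scale is k = 1/cos φ = sec φ.
Along the parallel at 24.3°, map distances are exaggerated by k = sec 24.3° = 1.097.
True distance = 2600 / 1.097 = 2600 × cos 24.3° ≈ 2370 km.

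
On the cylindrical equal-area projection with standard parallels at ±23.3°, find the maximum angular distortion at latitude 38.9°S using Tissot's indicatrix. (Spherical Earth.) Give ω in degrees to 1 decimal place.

18.9°

Cylindrical equal-area (φ₀ = 23.3°): h = cos φ / cos 23.3° along meridians, k = cos 23.3° / cos φ along parallels; h·k = 1.
At 38.9°: h = 0.8473, k = 1.180; principal scales a = 1.180, b = 0.8473.
sin(ω/2) = (a − b)/(a + b) = 0.3328/2.028 = 0.1641, so ω = 2 arcsin(0.1641) ≈ 18.9°.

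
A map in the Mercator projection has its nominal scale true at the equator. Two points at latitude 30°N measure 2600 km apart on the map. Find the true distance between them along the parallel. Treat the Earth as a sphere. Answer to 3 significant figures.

The Mercator projection is conformal; its linear scale factor is the same in every direction and equals sec φ = 1/cos φ.
Along the parallel at 30°, map distances are exaggerated by k = sec 30° = 1.155.
True distance = 2600 / 1.155 = 2600 × cos 30° ≈ 2250 km.

2250 km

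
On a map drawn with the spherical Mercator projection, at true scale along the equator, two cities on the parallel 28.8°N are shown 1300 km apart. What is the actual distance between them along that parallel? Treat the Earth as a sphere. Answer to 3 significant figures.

1140 km

The Mercator projection is conformal; its linear scale factor is the same in every direction and equals sec φ = 1/cos φ.
Along the parallel at 28.8°, map distances are exaggerated by k = sec 28.8° = 1.141.
True distance = 1300 / 1.141 = 1300 × cos 28.8° ≈ 1140 km.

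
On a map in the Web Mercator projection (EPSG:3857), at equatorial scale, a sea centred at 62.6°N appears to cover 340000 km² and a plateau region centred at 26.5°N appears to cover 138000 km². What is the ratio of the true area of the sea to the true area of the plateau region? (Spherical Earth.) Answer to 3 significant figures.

On Mercator the areal scale is sec²φ, so true area = apparent × cos²φ.
True area of sea: 340000 × cos²(62.6°) = 340000 × 0.2118 = 72010 km².
True area of plateau region: 138000 × cos²(26.5°) = 138000 × 0.8009 = 110500 km².
Ratio = 72010 / 110500 ≈ 0.651.

0.651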